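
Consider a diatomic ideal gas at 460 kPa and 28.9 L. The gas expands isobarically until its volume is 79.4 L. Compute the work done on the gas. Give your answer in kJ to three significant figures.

Isobaric: W = P ΔV.
W = (460 kPa)(79.4 − 28.9 L) = (460)(50.5) = 23230 J.
Work on gas = −W_by = -23230 J.

W ≈ -23.2 kJ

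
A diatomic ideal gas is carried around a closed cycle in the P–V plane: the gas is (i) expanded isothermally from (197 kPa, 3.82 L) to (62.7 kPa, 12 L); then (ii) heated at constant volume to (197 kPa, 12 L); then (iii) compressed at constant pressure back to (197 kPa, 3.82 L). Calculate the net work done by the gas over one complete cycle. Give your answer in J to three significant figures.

W_net ≈ -750 J

Leg (i): W = PᵢVᵢ ln(V_f/Vᵢ) = (752.5) ln(12/3.82) = 861.4 J.
Leg (ii): W = 0.
Leg (iii): W = PΔV = (197)(3.82 − 12) = -1611 J.
W_net = 861.4 − 1611 = -750.1 J.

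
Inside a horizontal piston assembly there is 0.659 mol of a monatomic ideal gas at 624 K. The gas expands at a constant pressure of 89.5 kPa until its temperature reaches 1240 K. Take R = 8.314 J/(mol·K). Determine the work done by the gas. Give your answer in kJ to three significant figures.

W ≈ 3.38 kJ

Isobaric: W = P ΔV = nR ΔT.
W = (0.659)(8.314)(1240 − 624) = 3375 J.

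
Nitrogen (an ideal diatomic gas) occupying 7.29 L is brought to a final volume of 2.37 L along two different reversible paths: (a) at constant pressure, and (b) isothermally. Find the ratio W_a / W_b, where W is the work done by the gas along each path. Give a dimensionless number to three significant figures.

Path (a) isobaric: W = P₁(V₂ − V₁) → W_a/(P₁V₁) = -0.6749.
Path (b) isothermal: W = P₁V₁ ln(V₂/V₁) → W_b/(P₁V₁) = -1.124.
W_a / W_b = -0.6749 / -1.124 = 0.6006.

W_a / W_b ≈ 0.601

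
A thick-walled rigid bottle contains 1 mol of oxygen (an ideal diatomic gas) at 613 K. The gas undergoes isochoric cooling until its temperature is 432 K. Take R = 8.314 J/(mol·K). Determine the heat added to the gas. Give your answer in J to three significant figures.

Constant volume ⇒ W = 0, so Q = ΔU = nCᵥΔT with Cᵥ = 5R/2 = 20.79 J/(mol·K).
ΔU = (1)(20.79)(432 − 613) = -3762 J.

Q ≈ -3760 J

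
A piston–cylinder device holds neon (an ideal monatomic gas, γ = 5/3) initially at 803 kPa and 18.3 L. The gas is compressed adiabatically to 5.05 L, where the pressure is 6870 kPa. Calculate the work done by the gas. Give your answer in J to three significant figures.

W ≈ -30000 J

Adiabatic: W = (P₁V₁ − P₂V₂)/(γ − 1) with γ = 5/3.
P₁V₁ = 14695 J, P₂V₂ = 34694 J.
W = (14695 − 34694) / 0.6667 = -29998 J.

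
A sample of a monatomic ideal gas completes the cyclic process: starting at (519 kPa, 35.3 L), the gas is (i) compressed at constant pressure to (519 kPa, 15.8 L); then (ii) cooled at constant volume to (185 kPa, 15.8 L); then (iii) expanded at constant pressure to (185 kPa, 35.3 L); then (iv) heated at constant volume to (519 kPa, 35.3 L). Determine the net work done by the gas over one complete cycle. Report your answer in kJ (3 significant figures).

W_net ≈ -6.51 kJ

Constant-volume legs do no work.
W(i) = (519)(15.8 − 35.3) = -10120 J; W(iii) = (185)(35.3 − 15.8) = 3607 J.
W_net = -10120 + 3607 = -6513 J (the counter-clockwise enclosed area).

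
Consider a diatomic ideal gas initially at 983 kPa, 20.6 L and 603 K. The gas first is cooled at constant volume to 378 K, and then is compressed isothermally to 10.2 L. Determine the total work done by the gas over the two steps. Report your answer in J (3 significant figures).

W_total ≈ -8920 J

Step 1 (isochoric): W = 0 (constant volume).
After step 1: P = 616.2 kPa (V unchanged).
Step 2 (isothermal): W = P₁V₁ ln(V₂/V₁) = (12694) ln(10.2/20.6) = -8923 J.
W_total = 0 − 8923 = -8923 J.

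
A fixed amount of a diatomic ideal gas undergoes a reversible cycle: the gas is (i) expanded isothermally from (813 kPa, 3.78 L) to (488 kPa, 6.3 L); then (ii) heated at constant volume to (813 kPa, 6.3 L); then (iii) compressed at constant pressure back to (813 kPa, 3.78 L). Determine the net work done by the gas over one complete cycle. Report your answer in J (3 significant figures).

Leg (i): W = PᵢVᵢ ln(V_f/Vᵢ) = (3073) ln(6.3/3.78) = 1570 J.
Leg (ii): W = 0.
Leg (iii): W = PΔV = (813)(3.78 − 6.3) = -2049 J.
W_net = 1570 − 2049 = -478.9 J.

W_net ≈ -479 J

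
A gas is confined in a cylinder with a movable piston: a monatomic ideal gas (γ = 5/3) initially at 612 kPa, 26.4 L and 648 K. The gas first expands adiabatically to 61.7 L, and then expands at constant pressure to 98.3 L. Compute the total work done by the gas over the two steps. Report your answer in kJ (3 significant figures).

W_total ≈ 15.9 kJ

Step 1 (adiabatic): W = (P₁V₁ − P₂V₂)/(γ−1) = (16157 − 9174)/0.667 = 10474 J.
After step 1: P = 148.7 kPa, V = 61.7 L, T = 367.9 K.
Step 2 (isobaric): W = PΔV = (148.7 kPa)(98.3 − 61.7 L) = 5442 J.
W_total = 10474 + 5442 = 15916 J.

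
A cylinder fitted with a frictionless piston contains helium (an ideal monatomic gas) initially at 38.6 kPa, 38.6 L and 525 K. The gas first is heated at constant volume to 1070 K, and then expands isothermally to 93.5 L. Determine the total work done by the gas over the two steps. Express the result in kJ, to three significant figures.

W_total ≈ 2.69 kJ

Step 1 (isochoric): W = 0 (constant volume).
After step 1: P = 78.67 kPa (V unchanged).
Step 2 (isothermal): W = P₁V₁ ln(V₂/V₁) = (3037) ln(93.5/38.6) = 2687 J.
W_total = 0 + 2687 = 2687 J.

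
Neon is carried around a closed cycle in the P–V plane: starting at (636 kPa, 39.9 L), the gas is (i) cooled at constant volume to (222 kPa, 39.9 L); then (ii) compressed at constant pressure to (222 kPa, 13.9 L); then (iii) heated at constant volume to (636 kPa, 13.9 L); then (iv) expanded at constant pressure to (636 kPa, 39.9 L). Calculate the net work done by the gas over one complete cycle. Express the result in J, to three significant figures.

Constant-volume legs do no work.
W(ii) = (222)(13.9 − 39.9) = -5772 J; W(iv) = (636)(39.9 − 13.9) = 16536 J.
W_net = -5772 + 16536 = 10764 J (the clockwise enclosed area).

W_net ≈ 10800 J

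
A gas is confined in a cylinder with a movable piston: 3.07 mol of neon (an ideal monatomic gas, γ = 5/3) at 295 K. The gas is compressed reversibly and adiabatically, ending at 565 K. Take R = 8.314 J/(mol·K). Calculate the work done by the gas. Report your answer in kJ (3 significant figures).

W ≈ -10.3 kJ

Adiabatic ⇒ Q = 0, so W_by = −ΔU = nCᵥ(T₁ − T₂).
Cᵥ = 3R/2 = 12.47 J/(mol·K).
W = (3.07)(12.47)(295 − 565) = -10337 J.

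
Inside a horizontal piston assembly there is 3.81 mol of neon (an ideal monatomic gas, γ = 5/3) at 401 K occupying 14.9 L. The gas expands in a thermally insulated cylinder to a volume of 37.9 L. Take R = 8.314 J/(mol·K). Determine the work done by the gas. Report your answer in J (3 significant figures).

W ≈ 8830 J

Adiabatic: TV^(γ−1) = const with γ = 5/3.
T₂ = T₁ (V₁/V₂)^(γ−1) = 401 × (14.9/37.9)^0.667 = 401 × 0.5367 = 215.2 K.
W_by = nCᵥ(T₁ − T₂) = (3.81)(12.47)(401 − 215.2) = 8828 J.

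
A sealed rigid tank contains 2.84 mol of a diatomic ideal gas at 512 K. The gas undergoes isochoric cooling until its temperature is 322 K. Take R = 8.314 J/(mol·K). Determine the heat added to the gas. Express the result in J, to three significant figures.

Q ≈ -11200 J

Constant volume ⇒ W = 0, so Q = ΔU = nCᵥΔT with Cᵥ = 5R/2 = 20.79 J/(mol·K).
ΔU = (2.84)(20.79)(322 − 512) = -11216 J.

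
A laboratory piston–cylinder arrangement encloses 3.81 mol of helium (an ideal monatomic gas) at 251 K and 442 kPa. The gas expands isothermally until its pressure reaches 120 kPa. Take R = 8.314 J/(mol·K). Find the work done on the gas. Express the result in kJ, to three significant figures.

W ≈ -10.4 kJ

Isothermal process: W = nRT ln(V₂/V₁) = nRT ln(P₁/P₂).
W = (3.81)(8.314)(251) × ln(442/120)
  = 7951 × ln(3.683) = 7951 × 1.304
W_by_gas = 10366 J; work on gas = −W_by = -10366 J.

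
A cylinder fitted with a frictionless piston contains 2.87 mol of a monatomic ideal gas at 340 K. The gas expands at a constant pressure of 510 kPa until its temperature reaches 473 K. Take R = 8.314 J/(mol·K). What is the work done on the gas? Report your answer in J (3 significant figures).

Isobaric: W = P ΔV = nR ΔT.
W = (2.87)(8.314)(473 − 340) = 3174 J.
Work on gas = −W_by = -3174 J.

W ≈ -3170 J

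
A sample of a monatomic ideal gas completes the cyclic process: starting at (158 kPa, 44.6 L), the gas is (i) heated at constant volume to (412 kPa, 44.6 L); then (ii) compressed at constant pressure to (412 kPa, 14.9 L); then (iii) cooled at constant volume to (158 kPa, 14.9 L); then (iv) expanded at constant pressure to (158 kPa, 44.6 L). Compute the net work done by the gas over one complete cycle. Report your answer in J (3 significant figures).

W_net ≈ -7540 J

Constant-volume legs do no work.
W(ii) = (412)(14.9 − 44.6) = -12236 J; W(iv) = (158)(44.6 − 14.9) = 4693 J.
W_net = -12236 + 4693 = -7544 J (the counter-clockwise enclosed area).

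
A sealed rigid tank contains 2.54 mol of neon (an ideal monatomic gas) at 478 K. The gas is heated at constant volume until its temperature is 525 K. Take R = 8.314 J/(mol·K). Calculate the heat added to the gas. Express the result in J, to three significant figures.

Constant volume ⇒ W = 0, so Q = ΔU = nCᵥΔT with Cᵥ = 3R/2 = 12.47 J/(mol·K).
ΔU = (2.54)(12.47)(525 − 478) = 1489 J.

Q ≈ 1490 J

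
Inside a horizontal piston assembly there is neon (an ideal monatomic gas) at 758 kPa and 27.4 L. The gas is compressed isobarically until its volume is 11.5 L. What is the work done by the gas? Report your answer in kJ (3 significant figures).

W ≈ -12.1 kJ

Isobaric: W = P ΔV.
W = (758 kPa)(11.5 − 27.4 L) = (758)(-15.9) = -12052 J.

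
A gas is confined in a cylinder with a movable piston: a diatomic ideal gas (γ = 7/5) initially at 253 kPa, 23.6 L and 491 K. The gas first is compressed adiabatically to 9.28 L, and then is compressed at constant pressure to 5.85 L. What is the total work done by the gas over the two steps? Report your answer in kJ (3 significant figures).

W_total ≈ -9.96 kJ

Step 1 (adiabatic): W = (P₁V₁ − P₂V₂)/(γ−1) = (5971 − 8673)/0.4 = -6756 J.
After step 1: P = 934.6 kPa, V = 9.28 L, T = 713.2 K.
Step 2 (isobaric): W = PΔV = (934.6 kPa)(5.85 − 9.28 L) = -3206 J.
W_total = -6756 − 3206 = -9962 J.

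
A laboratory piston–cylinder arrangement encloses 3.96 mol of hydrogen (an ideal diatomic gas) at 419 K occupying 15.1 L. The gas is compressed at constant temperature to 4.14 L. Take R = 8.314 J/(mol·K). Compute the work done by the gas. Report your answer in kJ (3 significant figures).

W ≈ -17.9 kJ

Isothermal: W = nRT ln(V₂/V₁).
W = (3.96)(8.314)(419) × ln(4.14/15.1)
  = 13795 × -1.294
W_by_gas = -17851 J.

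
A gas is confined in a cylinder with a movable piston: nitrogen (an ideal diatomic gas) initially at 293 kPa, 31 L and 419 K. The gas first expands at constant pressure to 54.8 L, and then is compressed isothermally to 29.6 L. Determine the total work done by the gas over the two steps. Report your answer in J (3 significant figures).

Step 1 (isobaric): W = PΔV = (293 kPa)(54.8 − 31 L) = 6973 J.
After step 1: P = 293 kPa, V = 54.8 L, T = 740.7 K.
Step 2 (isothermal): W = P₁V₁ ln(V₂/V₁) = (16056) ln(29.6/54.8) = -9889 J.
W_total = 6973 − 9889 = -2916 J.

W_total ≈ -2920 J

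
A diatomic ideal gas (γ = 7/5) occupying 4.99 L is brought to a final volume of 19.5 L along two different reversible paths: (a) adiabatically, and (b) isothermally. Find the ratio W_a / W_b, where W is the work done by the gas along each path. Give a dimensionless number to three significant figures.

W_a / W_b ≈ 0.771

Path (a) adiabatic: W = P₁V₁(1 − (V₁/V₂)^(γ−1))/(γ−1) → W_a/(P₁V₁) = 1.051.
Path (b) isothermal: W = P₁V₁ ln(V₂/V₁) → W_b/(P₁V₁) = 1.363.
W_a / W_b = 1.051 / 1.363 = 0.7709.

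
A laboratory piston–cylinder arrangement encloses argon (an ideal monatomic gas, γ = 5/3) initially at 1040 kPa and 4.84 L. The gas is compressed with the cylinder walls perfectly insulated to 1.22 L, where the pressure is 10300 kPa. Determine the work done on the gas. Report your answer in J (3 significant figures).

Adiabatic: W = (P₁V₁ − P₂V₂)/(γ − 1) with γ = 5/3.
P₁V₁ = 5034 J, P₂V₂ = 12566 J.
W = (5034 − 12566) / 0.6667 = -11299 J.
Work on gas = −W_by = 11299 J.

W ≈ 11300 J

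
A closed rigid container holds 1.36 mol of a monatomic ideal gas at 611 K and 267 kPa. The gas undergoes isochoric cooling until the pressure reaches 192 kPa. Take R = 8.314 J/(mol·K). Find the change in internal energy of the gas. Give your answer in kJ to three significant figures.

ΔU ≈ -2.91 kJ

Constant volume ⇒ W = 0, so Q = ΔU = nCᵥΔT with Cᵥ = 3R/2 = 12.47 J/(mol·K).
At constant V, T₂/T₁ = P₂/P₁ ⇒ ΔT = T₁(P₂/P₁ − 1) = 611·(192/267 − 1) = -171.6 K.
ΔU = (1.36)(12.47)(-171.6) = -2911 J.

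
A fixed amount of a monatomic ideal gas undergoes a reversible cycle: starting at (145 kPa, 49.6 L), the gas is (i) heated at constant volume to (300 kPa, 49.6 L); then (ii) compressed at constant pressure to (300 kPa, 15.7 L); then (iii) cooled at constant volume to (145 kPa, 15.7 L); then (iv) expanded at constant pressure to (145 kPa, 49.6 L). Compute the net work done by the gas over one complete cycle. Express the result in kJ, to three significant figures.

Constant-volume legs do no work.
W(ii) = (300)(15.7 − 49.6) = -10170 J; W(iv) = (145)(49.6 − 15.7) = 4916 J.
W_net = -10170 + 4916 = -5255 J (the counter-clockwise enclosed area).

W_net ≈ -5.25 kJ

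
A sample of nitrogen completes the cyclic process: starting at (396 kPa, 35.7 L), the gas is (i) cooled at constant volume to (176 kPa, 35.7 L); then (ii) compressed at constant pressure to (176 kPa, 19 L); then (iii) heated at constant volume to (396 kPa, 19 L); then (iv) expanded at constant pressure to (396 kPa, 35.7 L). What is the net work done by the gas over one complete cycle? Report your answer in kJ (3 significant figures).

W_net ≈ 3.67 kJ

Constant-volume legs do no work.
W(ii) = (176)(19 − 35.7) = -2939 J; W(iv) = (396)(35.7 − 19) = 6613 J.
W_net = -2939 + 6613 = 3674 J (the clockwise enclosed area).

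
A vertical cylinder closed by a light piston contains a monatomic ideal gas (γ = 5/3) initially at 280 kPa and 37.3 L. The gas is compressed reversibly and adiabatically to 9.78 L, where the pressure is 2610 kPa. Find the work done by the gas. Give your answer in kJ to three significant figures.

W ≈ -22.6 kJ

Adiabatic: W = (P₁V₁ − P₂V₂)/(γ − 1) with γ = 5/3.
P₁V₁ = 10444 J, P₂V₂ = 25526 J.
W = (10444 − 25526) / 0.6667 = -22623 J.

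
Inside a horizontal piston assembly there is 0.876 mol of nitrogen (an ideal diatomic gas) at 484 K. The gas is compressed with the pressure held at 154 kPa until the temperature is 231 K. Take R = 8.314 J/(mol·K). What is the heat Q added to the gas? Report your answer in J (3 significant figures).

Q ≈ -6450 J

Isobaric: W = nRΔT = (0.876)(8.314)(-253) = -1843 J.
ΔU = nCᵥΔT with Cᵥ = 5R/2: ΔU = (0.876)(20.79)(-253) = -4607 J.
Q = ΔU + W = -4607 − 1843 = -6449 J.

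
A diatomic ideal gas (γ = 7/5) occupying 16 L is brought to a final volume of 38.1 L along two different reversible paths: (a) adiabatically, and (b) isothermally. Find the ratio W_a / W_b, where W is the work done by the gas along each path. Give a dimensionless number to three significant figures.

W_a / W_b ≈ 0.845

Path (a) adiabatic: W = P₁V₁(1 − (V₁/V₂)^(γ−1))/(γ−1) → W_a/(P₁V₁) = 0.7331.
Path (b) isothermal: W = P₁V₁ ln(V₂/V₁) → W_b/(P₁V₁) = 0.8676.
W_a / W_b = 0.7331 / 0.8676 = 0.8449.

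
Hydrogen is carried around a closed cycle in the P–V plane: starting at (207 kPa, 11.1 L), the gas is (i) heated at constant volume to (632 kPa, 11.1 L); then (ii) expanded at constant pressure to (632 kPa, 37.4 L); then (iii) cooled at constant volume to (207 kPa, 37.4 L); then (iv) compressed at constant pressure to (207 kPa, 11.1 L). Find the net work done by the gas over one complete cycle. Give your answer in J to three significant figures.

Constant-volume legs do no work.
W(ii) = (632)(37.4 − 11.1) = 16622 J; W(iv) = (207)(11.1 − 37.4) = -5444 J.
W_net = 16622 − 5444 = 11178 J (the clockwise enclosed area).

W_net ≈ 11200 J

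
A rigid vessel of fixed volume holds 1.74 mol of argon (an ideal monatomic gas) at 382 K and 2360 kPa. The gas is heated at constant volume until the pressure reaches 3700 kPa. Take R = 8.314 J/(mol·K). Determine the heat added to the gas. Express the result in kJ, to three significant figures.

Constant volume ⇒ W = 0, so Q = ΔU = nCᵥΔT with Cᵥ = 3R/2 = 12.47 J/(mol·K).
At constant V, T₂/T₁ = P₂/P₁ ⇒ ΔT = T₁(P₂/P₁ − 1) = 382·(3700/2360 − 1) = 216.9 K.
ΔU = (1.74)(12.47)(216.9) = 4707 J.

Q ≈ 4.71 kJ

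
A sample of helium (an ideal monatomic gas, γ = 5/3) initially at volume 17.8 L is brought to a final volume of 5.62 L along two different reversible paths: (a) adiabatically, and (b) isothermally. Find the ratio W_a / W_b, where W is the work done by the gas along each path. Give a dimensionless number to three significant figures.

Path (a) adiabatic: W = P₁V₁(1 − (V₁/V₂)^(γ−1))/(γ−1) → W_a/(P₁V₁) = -1.735.
Path (b) isothermal: W = P₁V₁ ln(V₂/V₁) → W_b/(P₁V₁) = -1.153.
W_a / W_b = -1.735 / -1.153 = 1.505.

W_a / W_b ≈ 1.50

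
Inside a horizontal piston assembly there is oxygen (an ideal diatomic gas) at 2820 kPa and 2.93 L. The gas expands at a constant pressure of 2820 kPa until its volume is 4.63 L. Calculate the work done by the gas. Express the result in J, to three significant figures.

W ≈ 4790 J

Isobaric: W = P ΔV.
W = (2820 kPa)(4.63 − 2.93 L) = (2820)(1.7) = 4794 J.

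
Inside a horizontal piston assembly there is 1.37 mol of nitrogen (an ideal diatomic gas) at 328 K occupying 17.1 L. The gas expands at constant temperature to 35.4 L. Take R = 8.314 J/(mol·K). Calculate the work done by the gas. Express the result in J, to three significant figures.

W ≈ 2720 J

Isothermal: W = nRT ln(V₂/V₁).
W = (1.37)(8.314)(328) × ln(35.4/17.1)
  = 3736 × 0.7276
W_by_gas = 2718 J.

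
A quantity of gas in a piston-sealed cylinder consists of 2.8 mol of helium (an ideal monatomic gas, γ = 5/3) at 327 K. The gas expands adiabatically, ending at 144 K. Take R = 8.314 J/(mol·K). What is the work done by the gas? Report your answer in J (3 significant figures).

W ≈ 6390 J

Adiabatic ⇒ Q = 0, so W_by = −ΔU = nCᵥ(T₁ − T₂).
Cᵥ = 3R/2 = 12.47 J/(mol·K).
W = (2.8)(12.47)(327 − 144) = 6390 J.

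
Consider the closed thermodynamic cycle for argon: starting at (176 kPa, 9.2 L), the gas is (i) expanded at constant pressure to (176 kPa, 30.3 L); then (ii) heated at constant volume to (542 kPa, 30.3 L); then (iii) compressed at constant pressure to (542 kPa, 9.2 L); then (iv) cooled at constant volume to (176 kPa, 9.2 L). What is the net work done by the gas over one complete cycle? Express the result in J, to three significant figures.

W_net ≈ -7720 J

Constant-volume legs do no work.
W(i) = (176)(30.3 − 9.2) = 3714 J; W(iii) = (542)(9.2 − 30.3) = -11436 J.
W_net = 3714 − 11436 = -7723 J (the counter-clockwise enclosed area).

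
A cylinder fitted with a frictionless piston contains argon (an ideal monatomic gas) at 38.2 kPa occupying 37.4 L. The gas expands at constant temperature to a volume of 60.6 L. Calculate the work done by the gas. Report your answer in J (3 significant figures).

W ≈ 690 J

Isothermal: W = nRT ln(V₂/V₁) = P₁V₁ ln(V₂/V₁).
P₁V₁ = (38.2 kPa)(37.4 L) = 1429 J.
W = 1429 × ln(60.6/37.4) = 1429 × 0.4826
W_by_gas = 689.5 J.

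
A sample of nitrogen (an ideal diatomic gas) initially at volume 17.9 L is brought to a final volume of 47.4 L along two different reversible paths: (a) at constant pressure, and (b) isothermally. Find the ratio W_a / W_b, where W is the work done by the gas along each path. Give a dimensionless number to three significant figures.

Path (a) isobaric: W = P₁(V₂ − V₁) → W_a/(P₁V₁) = 1.648.
Path (b) isothermal: W = P₁V₁ ln(V₂/V₁) → W_b/(P₁V₁) = 0.9738.
W_a / W_b = 1.648 / 0.9738 = 1.692.

W_a / W_b ≈ 1.69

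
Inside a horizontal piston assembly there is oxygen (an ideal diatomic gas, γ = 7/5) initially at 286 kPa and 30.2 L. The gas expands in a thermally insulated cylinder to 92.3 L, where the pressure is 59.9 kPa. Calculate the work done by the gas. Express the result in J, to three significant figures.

Adiabatic: W = (P₁V₁ − P₂V₂)/(γ − 1) with γ = 7/5.
P₁V₁ = 8637 J, P₂V₂ = 5529 J.
W = (8637 − 5529) / 0.4 = 7771 J.

W ≈ 7770 J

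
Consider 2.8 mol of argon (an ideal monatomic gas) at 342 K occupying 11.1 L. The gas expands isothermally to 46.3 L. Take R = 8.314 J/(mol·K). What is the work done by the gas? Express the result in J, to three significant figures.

Isothermal: W = nRT ln(V₂/V₁).
W = (2.8)(8.314)(342) × ln(46.3/11.1)
  = 7961 × 1.428
W_by_gas = 11371 J.

W ≈ 11400 J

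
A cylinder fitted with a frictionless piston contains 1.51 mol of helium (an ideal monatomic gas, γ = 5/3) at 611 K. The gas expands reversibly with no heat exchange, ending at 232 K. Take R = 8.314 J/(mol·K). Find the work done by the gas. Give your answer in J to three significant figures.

W ≈ 7140 J

Adiabatic ⇒ Q = 0, so W_by = −ΔU = nCᵥ(T₁ − T₂).
Cᵥ = 3R/2 = 12.47 J/(mol·K).
W = (1.51)(12.47)(611 − 232) = 7137 J.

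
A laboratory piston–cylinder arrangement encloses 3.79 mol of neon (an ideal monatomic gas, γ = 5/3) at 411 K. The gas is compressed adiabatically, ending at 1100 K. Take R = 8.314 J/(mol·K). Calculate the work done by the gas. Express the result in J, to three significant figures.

Adiabatic ⇒ Q = 0, so W_by = −ΔU = nCᵥ(T₁ − T₂).
Cᵥ = 3R/2 = 12.47 J/(mol·K).
W = (3.79)(12.47)(411 − 1100) = -32566 J.

W ≈ -32600 J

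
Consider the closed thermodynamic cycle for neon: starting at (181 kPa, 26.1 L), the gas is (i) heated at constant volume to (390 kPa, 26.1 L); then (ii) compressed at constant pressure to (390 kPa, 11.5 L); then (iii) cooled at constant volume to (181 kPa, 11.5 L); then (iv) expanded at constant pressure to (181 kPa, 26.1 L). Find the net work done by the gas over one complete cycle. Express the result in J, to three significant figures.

W_net ≈ -3050 J

Constant-volume legs do no work.
W(ii) = (390)(11.5 − 26.1) = -5694 J; W(iv) = (181)(26.1 − 11.5) = 2643 J.
W_net = -5694 + 2643 = -3051 J (the counter-clockwise enclosed area).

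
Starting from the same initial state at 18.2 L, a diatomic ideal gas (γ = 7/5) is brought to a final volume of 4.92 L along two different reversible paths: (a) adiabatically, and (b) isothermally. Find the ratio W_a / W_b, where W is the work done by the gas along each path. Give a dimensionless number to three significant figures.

W_a / W_b ≈ 1.31

Path (a) adiabatic: W = P₁V₁(1 − (V₁/V₂)^(γ−1))/(γ−1) → W_a/(P₁V₁) = -1.719.
Path (b) isothermal: W = P₁V₁ ln(V₂/V₁) → W_b/(P₁V₁) = -1.308.
W_a / W_b = -1.719 / -1.308 = 1.314.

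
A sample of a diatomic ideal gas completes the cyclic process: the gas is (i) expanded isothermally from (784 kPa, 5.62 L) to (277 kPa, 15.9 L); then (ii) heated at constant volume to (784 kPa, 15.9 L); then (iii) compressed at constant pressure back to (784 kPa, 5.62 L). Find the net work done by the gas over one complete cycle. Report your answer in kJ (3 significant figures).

W_net ≈ -3.48 kJ

Leg (i): W = PᵢVᵢ ln(V_f/Vᵢ) = (4406) ln(15.9/5.62) = 4582 J.
Leg (ii): W = 0.
Leg (iii): W = PΔV = (784)(5.62 − 15.9) = -8060 J.
W_net = 4582 − 8060 = -3477 J.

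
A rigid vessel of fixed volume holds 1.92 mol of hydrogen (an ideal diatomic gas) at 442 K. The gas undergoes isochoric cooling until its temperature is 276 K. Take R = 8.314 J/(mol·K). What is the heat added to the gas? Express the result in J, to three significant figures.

Q ≈ -6620 J

Constant volume ⇒ W = 0, so Q = ΔU = nCᵥΔT with Cᵥ = 5R/2 = 20.79 J/(mol·K).
ΔU = (1.92)(20.79)(276 − 442) = -6625 J.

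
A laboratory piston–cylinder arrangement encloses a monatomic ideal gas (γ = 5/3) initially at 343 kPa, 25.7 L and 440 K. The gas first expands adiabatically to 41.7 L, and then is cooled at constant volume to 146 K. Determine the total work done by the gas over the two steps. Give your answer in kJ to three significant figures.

Step 1 (adiabatic): W = (P₁V₁ − P₂V₂)/(γ−1) = (8815 − 6384)/0.667 = 3647 J.
Step 2 (isochoric): W = 0 (constant volume).
W_total = 3647 + 0 = 3647 J.

W_total ≈ 3.65 kJ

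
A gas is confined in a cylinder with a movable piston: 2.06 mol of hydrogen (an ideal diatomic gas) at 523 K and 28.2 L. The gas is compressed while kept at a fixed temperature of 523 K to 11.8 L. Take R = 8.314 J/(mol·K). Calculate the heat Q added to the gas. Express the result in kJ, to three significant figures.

Isothermal ⇒ ΔU = 0, so Q = W = nRT ln(V₂/V₁).
Q = (2.06)(8.314)(523) ln(11.8/28.2) = 8957 × -0.8712 = -7804 J.

Q ≈ -7.80 kJ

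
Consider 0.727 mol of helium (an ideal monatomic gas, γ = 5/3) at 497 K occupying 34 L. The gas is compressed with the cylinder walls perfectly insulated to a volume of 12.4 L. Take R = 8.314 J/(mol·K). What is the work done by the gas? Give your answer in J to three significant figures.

W ≈ -4320 J

Adiabatic: TV^(γ−1) = const with γ = 5/3.
T₂ = T₁ (V₁/V₂)^(γ−1) = 497 × (34/12.4)^0.667 = 497 × 1.959 = 973.6 K.
W_by = nCᵥ(T₁ − T₂) = (0.727)(12.47)(497 − 973.6) = -4321 J.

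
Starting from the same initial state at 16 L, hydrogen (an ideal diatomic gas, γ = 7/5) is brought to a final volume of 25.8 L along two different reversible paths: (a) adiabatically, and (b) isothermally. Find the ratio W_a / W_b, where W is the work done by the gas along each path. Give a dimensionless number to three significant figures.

W_a / W_b ≈ 0.910

Path (a) adiabatic: W = P₁V₁(1 − (V₁/V₂)^(γ−1))/(γ−1) → W_a/(P₁V₁) = 0.4349.
Path (b) isothermal: W = P₁V₁ ln(V₂/V₁) → W_b/(P₁V₁) = 0.4778.
W_a / W_b = 0.4349 / 0.4778 = 0.9103.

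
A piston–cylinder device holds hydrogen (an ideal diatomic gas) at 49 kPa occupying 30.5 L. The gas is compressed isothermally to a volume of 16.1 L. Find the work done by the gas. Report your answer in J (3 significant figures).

Isothermal: W = nRT ln(V₂/V₁) = P₁V₁ ln(V₂/V₁).
P₁V₁ = (49 kPa)(30.5 L) = 1494 J.
W = 1494 × ln(16.1/30.5) = 1494 × -0.6389
W_by_gas = -954.8 J.

W ≈ -955 J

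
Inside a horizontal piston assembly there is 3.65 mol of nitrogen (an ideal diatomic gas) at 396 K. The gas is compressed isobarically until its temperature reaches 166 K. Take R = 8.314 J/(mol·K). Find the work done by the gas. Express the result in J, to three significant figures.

W ≈ -6980 J

Isobaric: W = P ΔV = nR ΔT.
W = (3.65)(8.314)(166 − 396) = -6980 J.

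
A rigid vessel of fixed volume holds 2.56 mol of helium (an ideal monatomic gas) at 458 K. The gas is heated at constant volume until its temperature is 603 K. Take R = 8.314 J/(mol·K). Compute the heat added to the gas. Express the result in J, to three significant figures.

Q ≈ 4630 J

Constant volume ⇒ W = 0, so Q = ΔU = nCᵥΔT with Cᵥ = 3R/2 = 12.47 J/(mol·K).
ΔU = (2.56)(12.47)(603 − 458) = 4629 J.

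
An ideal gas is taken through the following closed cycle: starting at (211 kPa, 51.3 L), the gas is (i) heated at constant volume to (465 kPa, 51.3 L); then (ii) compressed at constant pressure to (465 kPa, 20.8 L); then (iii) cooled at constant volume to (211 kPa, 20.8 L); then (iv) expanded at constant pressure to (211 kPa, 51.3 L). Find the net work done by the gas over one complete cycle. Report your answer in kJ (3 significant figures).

W_net ≈ -7.75 kJ

Constant-volume legs do no work.
W(ii) = (465)(20.8 − 51.3) = -14182 J; W(iv) = (211)(51.3 − 20.8) = 6435 J.
W_net = -14182 + 6435 = -7747 J (the counter-clockwise enclosed area).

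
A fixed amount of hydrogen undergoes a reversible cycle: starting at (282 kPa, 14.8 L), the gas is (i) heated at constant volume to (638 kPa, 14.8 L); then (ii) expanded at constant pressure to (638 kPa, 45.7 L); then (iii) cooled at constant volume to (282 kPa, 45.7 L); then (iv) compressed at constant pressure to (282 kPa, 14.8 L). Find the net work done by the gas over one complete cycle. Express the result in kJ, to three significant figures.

W_net ≈ 11.0 kJ

Constant-volume legs do no work.
W(ii) = (638)(45.7 − 14.8) = 19714 J; W(iv) = (282)(14.8 − 45.7) = -8714 J.
W_net = 19714 − 8714 = 11000 J (the clockwise enclosed area).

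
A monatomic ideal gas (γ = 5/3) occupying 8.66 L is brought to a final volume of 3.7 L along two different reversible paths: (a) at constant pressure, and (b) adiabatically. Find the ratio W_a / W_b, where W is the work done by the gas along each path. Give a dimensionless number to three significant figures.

W_a / W_b ≈ 0.501

Path (a) isobaric: W = P₁(V₂ − V₁) → W_a/(P₁V₁) = -0.5727.
Path (b) adiabatic: W = P₁V₁(1 − (V₁/V₂)^(γ−1))/(γ−1) → W_b/(P₁V₁) = -1.144.
W_a / W_b = -0.5727 / -1.144 = 0.5005.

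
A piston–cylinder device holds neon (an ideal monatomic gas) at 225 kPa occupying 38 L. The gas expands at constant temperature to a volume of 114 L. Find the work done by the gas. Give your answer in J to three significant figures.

Isothermal: W = nRT ln(V₂/V₁) = P₁V₁ ln(V₂/V₁).
P₁V₁ = (225 kPa)(38 L) = 8550 J.
W = 8550 × ln(114/38) = 8550 × 1.099
W_by_gas = 9393 J.

W ≈ 9390 J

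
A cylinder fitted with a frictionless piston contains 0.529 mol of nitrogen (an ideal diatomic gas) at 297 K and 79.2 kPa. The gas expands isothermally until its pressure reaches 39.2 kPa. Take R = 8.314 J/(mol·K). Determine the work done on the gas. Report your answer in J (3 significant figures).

W ≈ -919 J

Isothermal process: W = nRT ln(V₂/V₁) = nRT ln(P₁/P₂).
W = (0.529)(8.314)(297) × ln(79.2/39.2)
  = 1306 × ln(2.02) = 1306 × 0.7033
W_by_gas = 918.7 J; work on gas = −W_by = -918.7 J.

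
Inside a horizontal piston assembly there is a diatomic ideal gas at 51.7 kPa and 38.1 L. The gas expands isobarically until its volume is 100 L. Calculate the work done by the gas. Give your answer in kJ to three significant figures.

W ≈ 3.20 kJ

Isobaric: W = P ΔV.
W = (51.7 kPa)(100 − 38.1 L) = (51.7)(61.9) = 3200 J.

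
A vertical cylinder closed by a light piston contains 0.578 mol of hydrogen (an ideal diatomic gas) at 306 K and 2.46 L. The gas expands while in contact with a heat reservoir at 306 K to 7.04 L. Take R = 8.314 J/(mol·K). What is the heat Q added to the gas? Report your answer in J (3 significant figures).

Isothermal ⇒ ΔU = 0, so Q = W = nRT ln(V₂/V₁).
Q = (0.578)(8.314)(306) ln(7.04/2.46) = 1470 × 1.051 = 1546 J.

Q ≈ 1550 J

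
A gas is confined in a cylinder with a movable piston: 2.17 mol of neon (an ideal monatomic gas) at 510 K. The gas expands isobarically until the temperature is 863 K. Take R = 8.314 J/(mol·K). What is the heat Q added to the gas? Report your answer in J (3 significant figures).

Isobaric: W = nRΔT = (2.17)(8.314)(353) = 6369 J.
ΔU = nCᵥΔT with Cᵥ = 3R/2: ΔU = (2.17)(12.47)(353) = 9553 J.
Q = ΔU + W = 9553 + 6369 = 15922 J.

Q ≈ 15900 J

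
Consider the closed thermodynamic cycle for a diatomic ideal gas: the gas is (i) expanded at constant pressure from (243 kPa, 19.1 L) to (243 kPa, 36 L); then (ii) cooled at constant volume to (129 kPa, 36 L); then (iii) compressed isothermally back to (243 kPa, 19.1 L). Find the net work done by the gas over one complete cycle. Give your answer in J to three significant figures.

Leg (i): W = PΔV = (243)(36 − 19.1) = 4107 J.
Leg (ii): W = 0.
Leg (iii): W = PᵢVᵢ ln(V_f/Vᵢ) = (4644) ln(19.1/36) = -2944 J.
W_net = 4107 − 2944 = 1163 J.

W_net ≈ 1160 J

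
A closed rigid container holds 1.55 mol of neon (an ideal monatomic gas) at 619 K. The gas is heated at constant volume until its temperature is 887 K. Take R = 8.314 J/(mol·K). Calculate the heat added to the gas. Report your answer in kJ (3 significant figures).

Constant volume ⇒ W = 0, so Q = ΔU = nCᵥΔT with Cᵥ = 3R/2 = 12.47 J/(mol·K).
ΔU = (1.55)(12.47)(887 − 619) = 5180 J.

Q ≈ 5.18 kJ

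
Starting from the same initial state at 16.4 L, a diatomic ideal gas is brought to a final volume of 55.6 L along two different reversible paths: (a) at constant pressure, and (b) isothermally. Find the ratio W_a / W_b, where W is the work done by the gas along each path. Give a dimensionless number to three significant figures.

W_a / W_b ≈ 1.96

Path (a) isobaric: W = P₁(V₂ − V₁) → W_a/(P₁V₁) = 2.39.
Path (b) isothermal: W = P₁V₁ ln(V₂/V₁) → W_b/(P₁V₁) = 1.221.
W_a / W_b = 2.39 / 1.221 = 1.958.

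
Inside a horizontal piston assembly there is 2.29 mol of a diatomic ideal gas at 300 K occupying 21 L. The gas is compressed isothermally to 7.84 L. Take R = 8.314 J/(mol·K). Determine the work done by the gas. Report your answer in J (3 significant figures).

W ≈ -5630 J

Isothermal: W = nRT ln(V₂/V₁).
W = (2.29)(8.314)(300) × ln(7.84/21)
  = 5712 × -0.9853
W_by_gas = -5628 J.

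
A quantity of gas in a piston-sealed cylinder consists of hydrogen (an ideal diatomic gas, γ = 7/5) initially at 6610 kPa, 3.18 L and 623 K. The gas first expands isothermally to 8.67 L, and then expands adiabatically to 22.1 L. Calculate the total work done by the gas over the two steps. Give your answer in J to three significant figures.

W_total ≈ 37500 J

Step 1 (isothermal): W = P₁V₁ ln(V₂/V₁) = (21020) ln(8.67/3.18) = 21083 J.
After step 1: P = 2424 kPa, V = 8.67 L, T = 623 K.
Step 2 (adiabatic): W = (P₁V₁ − P₂V₂)/(γ−1) = (21020 − 14457)/0.4 = 16407 J.
W_total = 21083 + 16407 = 37490 J.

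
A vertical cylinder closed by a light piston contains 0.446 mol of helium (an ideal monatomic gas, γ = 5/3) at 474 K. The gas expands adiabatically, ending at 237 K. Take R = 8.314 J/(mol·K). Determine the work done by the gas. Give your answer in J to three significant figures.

Adiabatic ⇒ Q = 0, so W_by = −ΔU = nCᵥ(T₁ − T₂).
Cᵥ = 3R/2 = 12.47 J/(mol·K).
W = (0.446)(12.47)(474 − 237) = 1318 J.

W ≈ 1320 J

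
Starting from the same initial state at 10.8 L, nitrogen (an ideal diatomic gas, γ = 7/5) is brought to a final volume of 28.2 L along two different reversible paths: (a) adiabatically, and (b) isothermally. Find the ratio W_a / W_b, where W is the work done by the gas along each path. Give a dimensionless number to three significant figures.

Path (a) adiabatic: W = P₁V₁(1 − (V₁/V₂)^(γ−1))/(γ−1) → W_a/(P₁V₁) = 0.797.
Path (b) isothermal: W = P₁V₁ ln(V₂/V₁) → W_b/(P₁V₁) = 0.9598.
W_a / W_b = 0.797 / 0.9598 = 0.8304.

W_a / W_b ≈ 0.830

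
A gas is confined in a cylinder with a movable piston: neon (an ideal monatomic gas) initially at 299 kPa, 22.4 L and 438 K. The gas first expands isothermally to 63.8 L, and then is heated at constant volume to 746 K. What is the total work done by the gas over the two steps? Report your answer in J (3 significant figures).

Step 1 (isothermal): W = P₁V₁ ln(V₂/V₁) = (6698) ln(63.8/22.4) = 7010 J.
Step 2 (isochoric): W = 0 (constant volume).
W_total = 7010 + 0 = 7010 J.

W_total ≈ 7010 J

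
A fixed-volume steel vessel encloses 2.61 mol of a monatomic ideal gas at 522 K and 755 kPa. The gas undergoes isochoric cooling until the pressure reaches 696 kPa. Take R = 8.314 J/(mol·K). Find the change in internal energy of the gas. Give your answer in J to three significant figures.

ΔU ≈ -1330 J

Constant volume ⇒ W = 0, so Q = ΔU = nCᵥΔT with Cᵥ = 3R/2 = 12.47 J/(mol·K).
At constant V, T₂/T₁ = P₂/P₁ ⇒ ΔT = T₁(P₂/P₁ − 1) = 522·(696/755 − 1) = -40.79 K.
ΔU = (2.61)(12.47)(-40.79) = -1328 J.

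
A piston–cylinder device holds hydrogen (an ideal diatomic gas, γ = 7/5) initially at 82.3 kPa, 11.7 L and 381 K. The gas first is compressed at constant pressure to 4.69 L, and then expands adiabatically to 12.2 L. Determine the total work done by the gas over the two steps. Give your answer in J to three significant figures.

W_total ≈ -270 J

Step 1 (isobaric): W = PΔV = (82.3 kPa)(4.69 − 11.7 L) = -576.9 J.
After step 1: P = 82.3 kPa, V = 4.69 L, T = 152.7 K.
Step 2 (adiabatic): W = (P₁V₁ − P₂V₂)/(γ−1) = (386 − 263.3)/0.4 = 306.6 J.
W_total = -576.9 + 306.6 = -270.3 J.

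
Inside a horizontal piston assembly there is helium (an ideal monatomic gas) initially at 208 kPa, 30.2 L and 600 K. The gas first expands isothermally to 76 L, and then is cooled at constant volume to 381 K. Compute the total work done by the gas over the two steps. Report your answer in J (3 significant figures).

W_total ≈ 5800 J

Step 1 (isothermal): W = P₁V₁ ln(V₂/V₁) = (6282) ln(76/30.2) = 5797 J.
Step 2 (isochoric): W = 0 (constant volume).
W_total = 5797 + 0 = 5797 J.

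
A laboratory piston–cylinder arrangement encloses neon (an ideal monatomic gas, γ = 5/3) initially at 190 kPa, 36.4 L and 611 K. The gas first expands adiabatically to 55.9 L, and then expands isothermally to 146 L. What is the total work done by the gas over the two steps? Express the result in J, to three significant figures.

Step 1 (adiabatic): W = (P₁V₁ − P₂V₂)/(γ−1) = (6916 − 5196)/0.667 = 2580 J.
After step 1: P = 92.95 kPa, V = 55.9 L, T = 459 K.
Step 2 (isothermal): W = P₁V₁ ln(V₂/V₁) = (5196) ln(146/55.9) = 4988 J.
W_total = 2580 + 4988 = 7569 J.

W_total ≈ 7570 J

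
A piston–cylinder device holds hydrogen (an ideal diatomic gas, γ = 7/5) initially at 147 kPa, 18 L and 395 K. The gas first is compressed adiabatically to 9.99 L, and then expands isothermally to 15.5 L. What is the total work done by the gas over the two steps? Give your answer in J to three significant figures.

W_total ≈ -286 J

Step 1 (adiabatic): W = (P₁V₁ − P₂V₂)/(γ−1) = (2646 − 3349)/0.4 = -1757 J.
After step 1: P = 335.2 kPa, V = 9.99 L, T = 499.9 K.
Step 2 (isothermal): W = P₁V₁ ln(V₂/V₁) = (3349) ln(15.5/9.99) = 1471 J.
W_total = -1757 + 1471 = -285.8 J.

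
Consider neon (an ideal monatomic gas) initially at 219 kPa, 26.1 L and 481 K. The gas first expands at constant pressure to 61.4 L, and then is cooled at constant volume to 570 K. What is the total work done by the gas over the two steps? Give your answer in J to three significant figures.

Step 1 (isobaric): W = PΔV = (219 kPa)(61.4 − 26.1 L) = 7731 J.
Step 2 (isochoric): W = 0 (constant volume).
W_total = 7731 + 0 = 7731 J.

W_total ≈ 7730 J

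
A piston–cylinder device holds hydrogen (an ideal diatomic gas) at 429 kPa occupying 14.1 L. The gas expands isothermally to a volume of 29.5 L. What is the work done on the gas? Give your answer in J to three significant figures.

W ≈ -4470 J

Isothermal: W = nRT ln(V₂/V₁) = P₁V₁ ln(V₂/V₁).
P₁V₁ = (429 kPa)(14.1 L) = 6049 J.
W = 6049 × ln(29.5/14.1) = 6049 × 0.7382
W_by_gas = 4465 J; work on gas = −W_by = -4465 J.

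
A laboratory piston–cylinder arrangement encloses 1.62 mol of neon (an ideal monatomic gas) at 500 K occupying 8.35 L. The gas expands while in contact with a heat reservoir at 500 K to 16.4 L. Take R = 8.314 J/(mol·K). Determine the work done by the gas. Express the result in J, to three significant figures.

W ≈ 4550 J

Isothermal: W = nRT ln(V₂/V₁).
W = (1.62)(8.314)(500) × ln(16.4/8.35)
  = 6734 × 0.675
W_by_gas = 4546 J.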